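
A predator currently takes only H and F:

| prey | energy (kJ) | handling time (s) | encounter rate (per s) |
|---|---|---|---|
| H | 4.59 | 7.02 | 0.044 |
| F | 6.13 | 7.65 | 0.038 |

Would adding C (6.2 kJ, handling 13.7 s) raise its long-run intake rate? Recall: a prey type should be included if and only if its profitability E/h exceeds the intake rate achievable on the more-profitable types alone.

On H and F alone, R = ΣλE/(1+Σλh) = 0.4349/1.6 = 0.2719 kJ/s.
C: E/h = 6.2/13.7 = 0.4526 kJ/s.
Since 0.4526 > R, including C increases the long-run rate.

Yes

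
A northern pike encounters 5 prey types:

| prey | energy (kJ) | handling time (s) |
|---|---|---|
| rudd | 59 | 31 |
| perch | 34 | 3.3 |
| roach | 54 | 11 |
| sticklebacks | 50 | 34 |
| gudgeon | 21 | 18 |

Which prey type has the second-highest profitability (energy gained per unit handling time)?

roach

In descending order of E/h:
perch: 34/3.3 = 10.3 kJ/s
roach: 54/11 = 4.91 kJ/s
rudd: 59/31 = 1.9 kJ/s
sticklebacks: 50/34 = 1.47 kJ/s
gudgeon: 21/18 = 1.17 kJ/s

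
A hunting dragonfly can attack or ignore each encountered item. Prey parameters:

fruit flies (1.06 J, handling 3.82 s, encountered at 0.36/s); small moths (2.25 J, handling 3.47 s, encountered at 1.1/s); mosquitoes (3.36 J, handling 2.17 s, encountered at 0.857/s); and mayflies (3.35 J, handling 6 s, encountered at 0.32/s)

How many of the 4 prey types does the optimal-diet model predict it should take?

1

Profitabilities (E/h, J/s): mosquitoes 1.55, small moths 0.648, mayflies 0.558, fruit flies 0.277. Add prey in this order while the next type's profitability exceeds the intake rate on those already taken.
Rate on top 1: 1.007. small moths: 0.648 < 1.007 → exclude; stop.
Optimal diet: mosquitoes — 1 of 4 types.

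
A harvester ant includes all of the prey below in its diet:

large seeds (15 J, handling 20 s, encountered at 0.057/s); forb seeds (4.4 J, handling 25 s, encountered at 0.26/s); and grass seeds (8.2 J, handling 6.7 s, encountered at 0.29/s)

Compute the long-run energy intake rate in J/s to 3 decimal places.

0.414 J/s

R = (0.057×15 + 0.26×4.4 + 0.29×8.2) / (1 + 0.057×20 + 0.26×25 + 0.29×6.7) = 4.377/10.58 = 0.4136 J/s.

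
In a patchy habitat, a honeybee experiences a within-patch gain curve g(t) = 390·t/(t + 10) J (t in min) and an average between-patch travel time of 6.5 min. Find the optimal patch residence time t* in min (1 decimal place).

By the marginal value theorem, leave when the instantaneous gain rate g'(t) equals the habitat-wide average g(t)/(T + t).
g'(t) = 390·10/(t + 10)². Setting 390·10/(t+10)² = 390t/[(t+10)(6.5+t)] gives 10(6.5+t) = t(t+10), so t² = 10×6.5 = 65.
t* = √65 = 8.062 min.

8.1 min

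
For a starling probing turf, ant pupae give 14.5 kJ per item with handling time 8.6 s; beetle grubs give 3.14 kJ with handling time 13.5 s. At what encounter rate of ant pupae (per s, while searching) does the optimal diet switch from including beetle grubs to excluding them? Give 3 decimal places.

Drop beetle grubs once their profitability E₂/h₂ falls below the rate achievable on ant pupae alone: E₂/h₂ = λE₁/(1 + λh₁).
Solve for λ: λE₁h₂ = E₂(1 + λh₁) → λ(E₁h₂ − E₂h₁) = E₂ → λ = E₂/(E₁h₂ − E₂h₁).
λ = 3.14/(14.5×13.5 − 3.14×8.6) = 3.14/168.7 = 0.01861 per s.

0.019 per s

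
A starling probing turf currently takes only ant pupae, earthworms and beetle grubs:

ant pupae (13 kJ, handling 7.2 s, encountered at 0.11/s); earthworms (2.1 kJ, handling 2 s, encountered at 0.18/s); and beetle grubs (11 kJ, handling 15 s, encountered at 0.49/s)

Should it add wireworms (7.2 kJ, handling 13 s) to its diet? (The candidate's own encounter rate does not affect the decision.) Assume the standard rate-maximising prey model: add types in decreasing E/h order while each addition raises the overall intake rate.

No

Current rate: (0.11×13 + 0.18×2.1 + 0.49×11)/(1 + 0.11×7.2 + 0.18×2 + 0.49×15) = 0.7575 kJ/s.
Profitability of wireworms: 7.2/13 = 0.5538 kJ/s.
0.5538 < 0.7575, so adding wireworms would lower the average — exclude it.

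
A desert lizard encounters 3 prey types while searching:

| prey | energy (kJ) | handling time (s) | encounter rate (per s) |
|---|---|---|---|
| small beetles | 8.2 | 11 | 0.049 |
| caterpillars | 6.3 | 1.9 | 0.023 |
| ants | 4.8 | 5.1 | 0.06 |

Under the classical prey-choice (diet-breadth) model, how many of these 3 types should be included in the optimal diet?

E/h in descending order: caterpillars 3.32, ants 0.941, small beetles 0.745 kJ/s. The optimal diet is the largest prefix of this list for which every included type satisfies E_i/h_i > R on the types above it.
Rate on top 1: 0.1388. ants: 0.941 > 0.1388 → include.
Rate on top 2: 0.3207. small beetles: 0.745 > 0.3207 → include.
Optimal diet: caterpillars, ants, small beetles — 3 of 3 types.

3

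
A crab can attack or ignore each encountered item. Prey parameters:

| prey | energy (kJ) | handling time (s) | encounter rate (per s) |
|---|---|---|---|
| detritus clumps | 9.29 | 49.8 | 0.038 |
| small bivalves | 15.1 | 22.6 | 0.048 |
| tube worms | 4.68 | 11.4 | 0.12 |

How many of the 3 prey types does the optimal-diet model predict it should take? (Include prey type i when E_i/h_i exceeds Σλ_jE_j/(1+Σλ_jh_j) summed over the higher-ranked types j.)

Profitabilities (E/h, kJ/s): small bivalves 0.668, tube worms 0.411, detritus clumps 0.187. Add prey in this order while the next type's profitability exceeds the intake rate on those already taken.
Rate on top 1: 0.3477. tube worms: 0.411 > 0.3477 → include.
Rate on top 2: 0.3726. detritus clumps: 0.187 < 0.3726 → exclude; stop.
Optimal diet: small bivalves, tube worms — 2 of 3 types.

2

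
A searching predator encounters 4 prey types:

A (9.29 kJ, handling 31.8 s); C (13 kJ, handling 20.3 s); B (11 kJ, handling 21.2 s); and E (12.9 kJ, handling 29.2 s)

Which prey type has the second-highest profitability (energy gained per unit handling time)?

B

In descending order of E/h:
C: 13/20.3 = 0.64 kJ/s
B: 11/21.2 = 0.519 kJ/s
E: 12.9/29.2 = 0.442 kJ/s
A: 9.29/31.8 = 0.292 kJ/s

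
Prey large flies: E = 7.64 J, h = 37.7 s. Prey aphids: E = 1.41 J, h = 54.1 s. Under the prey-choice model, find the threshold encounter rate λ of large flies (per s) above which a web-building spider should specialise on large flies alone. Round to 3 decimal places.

0.004 per s

At the threshold, the rate on large flies alone equals the profitability of aphids: λ·7.64/(1 + λ·37.7) = 1.41/54.1 = 0.02606.
Rearranging, λ(7.64 − 0.02606×37.7) = 0.02606, so λ = 0.02606/6.657 = 0.003915 per s.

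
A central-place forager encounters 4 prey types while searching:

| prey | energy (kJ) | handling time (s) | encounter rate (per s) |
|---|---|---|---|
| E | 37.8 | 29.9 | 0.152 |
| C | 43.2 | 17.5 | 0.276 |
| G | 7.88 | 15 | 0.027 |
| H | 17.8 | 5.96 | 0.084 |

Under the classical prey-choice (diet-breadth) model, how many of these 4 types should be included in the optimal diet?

2

Rank by E/h (kJ/s): H 2.99, C 2.47, E 1.26, G 0.525. Include each in turn until the next type's E/h falls below the running intake rate.
Rate on top 1: 0.9964. C: 2.47 > 0.9964 → include.
Rate on top 2: 2.12. E: 1.26 < 2.12 → exclude; stop.
Optimal diet: H, C — 2 of 4 types.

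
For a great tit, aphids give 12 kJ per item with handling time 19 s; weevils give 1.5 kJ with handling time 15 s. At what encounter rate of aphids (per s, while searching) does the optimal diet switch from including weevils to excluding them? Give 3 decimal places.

0.010 per s

At the threshold, the rate on aphids alone equals the profitability of weevils: λ·12/(1 + λ·19) = 1.5/15 = 0.1.
Rearranging, λ(12 − 0.1×19) = 0.1, so λ = 0.1/10.1 = 0.009901 per s.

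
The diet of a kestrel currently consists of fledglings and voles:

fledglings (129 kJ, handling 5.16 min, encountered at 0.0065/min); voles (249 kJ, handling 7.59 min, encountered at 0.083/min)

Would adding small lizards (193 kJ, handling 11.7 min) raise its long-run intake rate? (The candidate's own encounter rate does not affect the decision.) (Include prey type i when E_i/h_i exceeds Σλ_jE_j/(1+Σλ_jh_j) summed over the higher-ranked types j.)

Yes

Current rate: (0.0065×129 + 0.083×249)/(1 + 0.0065×5.16 + 0.083×7.59) = 12.93 kJ/min.
small lizards: E/h = 193/11.7 = 16.5 kJ/min.
16.5 > 12.93, so adding small lizards raises the average — include it.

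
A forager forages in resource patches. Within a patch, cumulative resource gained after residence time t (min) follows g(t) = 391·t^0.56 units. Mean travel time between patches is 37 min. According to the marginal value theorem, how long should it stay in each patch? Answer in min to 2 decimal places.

47.09 min

Optimal t* satisfies g'(t*) = g(t*)/(T + t*).
g'(t) = 0.56·391·t^-0.44. Setting 0.56·391·t^-0.44 = 391·t^0.56/(37+t) gives 0.56(37+t) = t, so 0.44·t = 0.56×37.
t* = 0.56×37/0.44 = 47.09 min.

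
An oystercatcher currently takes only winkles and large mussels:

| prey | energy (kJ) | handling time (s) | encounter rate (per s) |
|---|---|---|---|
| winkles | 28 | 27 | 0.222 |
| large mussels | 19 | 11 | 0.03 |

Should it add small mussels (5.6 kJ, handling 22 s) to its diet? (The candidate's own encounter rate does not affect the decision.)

On winkles and large mussels alone, R = ΣλE/(1+Σλh) = 6.786/7.324 = 0.9265 kJ/s.
small mussels: E/h = 5.6/22 = 0.2545 kJ/s.
Since 0.2545 < R, time spent handling small mussels is better spent searching.

No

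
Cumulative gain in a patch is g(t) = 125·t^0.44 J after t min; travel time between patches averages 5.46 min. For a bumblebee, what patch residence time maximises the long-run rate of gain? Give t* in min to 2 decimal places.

4.29 min

By the marginal value theorem, leave when the instantaneous gain rate g'(t) equals the habitat-wide average g(t)/(T + t).
g'(t) = 0.44·125·t^-0.56. Setting 0.44·125·t^-0.56 = 125·t^0.44/(5.46+t) gives 0.44(5.46+t) = t, so 0.56·t = 0.44×5.46.
t* = 0.44×5.46/0.56 = 4.29 min.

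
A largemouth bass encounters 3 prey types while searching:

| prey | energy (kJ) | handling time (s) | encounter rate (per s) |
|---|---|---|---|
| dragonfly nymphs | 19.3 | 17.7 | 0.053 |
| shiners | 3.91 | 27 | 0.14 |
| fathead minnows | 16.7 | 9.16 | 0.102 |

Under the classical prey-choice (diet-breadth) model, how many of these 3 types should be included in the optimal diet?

Profitabilities (E/h, kJ/s): fathead minnows 1.82, dragonfly nymphs 1.09, shiners 0.145. Add prey in this order while the next type's profitability exceeds the intake rate on those already taken.
Rate on top 1: 0.8806. dragonfly nymphs: 1.09 > 0.8806 → include.
Rate on top 2: 0.9491. shiners: 0.145 < 0.9491 → exclude; stop.
Optimal diet: fathead minnows, dragonfly nymphs — 2 of 3 types.

2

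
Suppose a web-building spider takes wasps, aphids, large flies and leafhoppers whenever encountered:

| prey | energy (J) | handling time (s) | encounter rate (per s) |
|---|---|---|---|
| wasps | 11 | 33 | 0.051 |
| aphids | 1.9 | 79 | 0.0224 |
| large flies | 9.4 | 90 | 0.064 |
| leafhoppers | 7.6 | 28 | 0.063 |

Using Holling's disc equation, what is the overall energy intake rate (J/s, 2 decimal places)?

Energy encountered per unit search time: 0.051×11 + 0.0224×1.9 + 0.064×9.4 + 0.063×7.6 = 1.684 J/s.
Handling time per unit search time: 0.051×33 + 0.0224×79 + 0.064×90 + 0.063×28 = 10.98.
Rate = 1.684/(1 + 10.98) = 0.1406 J/s.

0.14 J/s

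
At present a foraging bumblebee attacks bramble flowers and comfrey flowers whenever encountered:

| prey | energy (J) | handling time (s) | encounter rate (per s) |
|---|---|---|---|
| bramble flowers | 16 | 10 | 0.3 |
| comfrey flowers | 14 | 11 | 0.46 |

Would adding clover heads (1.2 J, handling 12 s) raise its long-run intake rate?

Intake rate on the current diet: R = (0.3×16 + 0.46×14) / (1 + 0.3×10 + 0.46×11) = 11.24/9.06 = 1.241 J/s.
Profitability of clover heads: 1.2/12 = 0.1 J/s.
0.1 < 1.241, so adding clover heads would lower the average — exclude it.

No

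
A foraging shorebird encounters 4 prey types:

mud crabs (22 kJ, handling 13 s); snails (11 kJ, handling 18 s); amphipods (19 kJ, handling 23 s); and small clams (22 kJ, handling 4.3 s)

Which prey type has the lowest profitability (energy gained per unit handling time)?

snails

In descending order of E/h:
small clams: 22/4.3 = 5.12 kJ/s
mud crabs: 22/13 = 1.69 kJ/s
amphipods: 19/23 = 0.826 kJ/s
snails: 11/18 = 0.611 kJ/s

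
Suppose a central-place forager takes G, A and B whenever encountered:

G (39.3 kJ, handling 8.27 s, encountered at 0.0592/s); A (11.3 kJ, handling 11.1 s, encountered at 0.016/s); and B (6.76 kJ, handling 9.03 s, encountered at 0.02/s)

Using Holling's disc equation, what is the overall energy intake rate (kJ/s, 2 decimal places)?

1.43 kJ/s

R = (0.0592×39.3 + 0.016×11.3 + 0.02×6.76) / (1 + 0.0592×8.27 + 0.016×11.1 + 0.02×9.03) = 2.643/1.848 = 1.43 kJ/s.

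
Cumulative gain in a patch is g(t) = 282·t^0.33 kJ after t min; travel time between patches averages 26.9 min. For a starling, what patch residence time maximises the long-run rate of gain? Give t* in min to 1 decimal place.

By the marginal value theorem, leave when the instantaneous gain rate g'(t) equals the habitat-wide average g(t)/(T + t).
g'(t) = 0.33·282·t^-0.67. Setting 0.33·282·t^-0.67 = 282·t^0.33/(26.9+t) gives 0.33(26.9+t) = t, so 0.67·t = 0.33×26.9.
t* = 0.33×26.9/0.67 = 13.25 min.

13.2 min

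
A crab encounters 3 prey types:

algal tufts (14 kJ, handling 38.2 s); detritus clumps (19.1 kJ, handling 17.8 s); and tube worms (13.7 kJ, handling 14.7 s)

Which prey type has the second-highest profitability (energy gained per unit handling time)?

Profitability E/h (kJ/s): algal tufts = 14/38.2 = 0.366, detritus clumps = 19.1/17.8 = 1.07, tube worms = 13.7/14.7 = 0.932.
Ranked: detritus clumps > tube worms > algal tufts.

tube worms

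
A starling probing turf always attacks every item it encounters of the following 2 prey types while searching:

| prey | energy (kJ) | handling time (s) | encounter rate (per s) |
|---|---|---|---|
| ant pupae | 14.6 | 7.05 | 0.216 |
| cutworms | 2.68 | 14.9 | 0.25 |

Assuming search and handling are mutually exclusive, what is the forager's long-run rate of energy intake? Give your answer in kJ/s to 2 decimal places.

0.61 kJ/s

R = (0.216×14.6 + 0.25×2.68) / (1 + 0.216×7.05 + 0.25×14.9) = 3.824/6.248 = 0.612 kJ/s.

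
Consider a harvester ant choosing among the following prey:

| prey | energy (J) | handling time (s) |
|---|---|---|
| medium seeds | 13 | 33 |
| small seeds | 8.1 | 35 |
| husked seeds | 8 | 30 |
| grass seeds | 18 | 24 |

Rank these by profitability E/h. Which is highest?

Profitability E/h (J/s): medium seeds = 13/33 = 0.394, small seeds = 8.1/35 = 0.231, husked seeds = 8/30 = 0.267, grass seeds = 18/24 = 0.75.
Ranked: grass seeds > medium seeds > husked seeds > small seeds.

grass seeds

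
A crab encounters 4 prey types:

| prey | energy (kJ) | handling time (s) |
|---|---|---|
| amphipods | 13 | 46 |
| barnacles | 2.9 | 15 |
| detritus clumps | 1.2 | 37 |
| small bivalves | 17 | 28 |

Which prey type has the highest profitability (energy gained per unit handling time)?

In descending order of E/h:
small bivalves: 17/28 = 0.607 kJ/s
amphipods: 13/46 = 0.283 kJ/s
barnacles: 2.9/15 = 0.193 kJ/s
detritus clumps: 1.2/37 = 0.0324 kJ/s

small bivalves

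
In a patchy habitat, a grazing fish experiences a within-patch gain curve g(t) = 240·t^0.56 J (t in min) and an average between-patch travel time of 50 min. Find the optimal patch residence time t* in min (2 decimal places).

63.64 min

Optimal t* satisfies g'(t*) = g(t*)/(T + t*).
g'(t) = 0.56·240·t^-0.44. Setting 0.56·240·t^-0.44 = 240·t^0.56/(50+t) gives 0.56(50+t) = t, so 0.44·t = 0.56×50.
t* = 0.56×50/0.44 = 63.64 min.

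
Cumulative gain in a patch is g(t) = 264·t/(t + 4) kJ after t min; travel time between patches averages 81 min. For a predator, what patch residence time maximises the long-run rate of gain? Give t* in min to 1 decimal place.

18.0 min

By the marginal value theorem, leave when the instantaneous gain rate g'(t) equals the habitat-wide average g(t)/(T + t).
g'(t) = 264·4/(t + 4)². Setting 264·4/(t+4)² = 264t/[(t+4)(81+t)] gives 4(81+t) = t(t+4), so t² = 4×81 = 324.
t* = √324 = 18 min.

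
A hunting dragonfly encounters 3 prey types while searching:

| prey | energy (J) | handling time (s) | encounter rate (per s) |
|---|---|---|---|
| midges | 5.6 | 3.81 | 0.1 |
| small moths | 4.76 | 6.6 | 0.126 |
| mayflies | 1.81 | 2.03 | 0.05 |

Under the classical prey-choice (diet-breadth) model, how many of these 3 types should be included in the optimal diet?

Profitabilities (E/h, J/s): midges 1.47, mayflies 0.892, small moths 0.721. Add prey in this order while the next type's profitability exceeds the intake rate on those already taken.
Rate on top 1: 0.4055. mayflies: 0.892 > 0.4055 → include.
Rate on top 2: 0.4388. small moths: 0.721 > 0.4388 → include.
Optimal diet: midges, mayflies, small moths — 3 of 3 types.

3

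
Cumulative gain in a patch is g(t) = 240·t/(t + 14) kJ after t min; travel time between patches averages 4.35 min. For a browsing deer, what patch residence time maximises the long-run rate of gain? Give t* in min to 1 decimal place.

By the marginal value theorem, leave when the instantaneous gain rate g'(t) equals the habitat-wide average g(t)/(T + t).
g'(t) = 240·14/(t + 14)². Setting 240·14/(t+14)² = 240t/[(t+14)(4.35+t)] gives 14(4.35+t) = t(t+14), so t² = 14×4.35 = 60.9.
t* = √60.9 = 7.804 min.

7.8 min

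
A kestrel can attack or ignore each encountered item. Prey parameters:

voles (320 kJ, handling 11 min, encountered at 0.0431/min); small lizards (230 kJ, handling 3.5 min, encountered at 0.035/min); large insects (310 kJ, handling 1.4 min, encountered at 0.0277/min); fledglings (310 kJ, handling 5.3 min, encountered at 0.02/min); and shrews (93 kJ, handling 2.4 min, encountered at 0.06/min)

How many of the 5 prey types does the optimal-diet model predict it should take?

Rank by E/h (kJ/min): large insects 221, small lizards 65.7, fledglings 58.5, shrews 38.8, voles 29.1. Include each in turn until the next type's E/h falls below the running intake rate.
Rate on top 1: 8.266. small lizards: 65.7 > 8.266 → include.
Rate on top 2: 14.33. fledglings: 58.5 > 14.33 → include.
Rate on top 3: 18.02. shrews: 38.8 > 18.02 → include.
Rate on top 4: 20.14. voles: 29.1 > 20.14 → include.
Optimal diet: large insects, small lizards, fledglings, shrews, voles — 5 of 5 types.

5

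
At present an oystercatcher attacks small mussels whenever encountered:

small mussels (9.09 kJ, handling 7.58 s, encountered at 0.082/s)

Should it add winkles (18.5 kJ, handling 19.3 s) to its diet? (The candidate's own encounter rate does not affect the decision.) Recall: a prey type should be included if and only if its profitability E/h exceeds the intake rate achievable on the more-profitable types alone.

Intake rate on the current diet: R = (0.082×9.09) / (1 + 0.082×7.58) = 0.7454/1.622 = 0.4597 kJ/s.
Profitability of winkles: 18.5/19.3 = 0.9585 kJ/s.
Since 0.9585 > R, including winkles increases the long-run rate.

Yes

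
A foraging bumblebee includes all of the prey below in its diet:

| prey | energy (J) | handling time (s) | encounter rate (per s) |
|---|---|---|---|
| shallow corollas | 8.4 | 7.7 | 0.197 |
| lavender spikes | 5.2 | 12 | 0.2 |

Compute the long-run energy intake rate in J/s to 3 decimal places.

0.548 J/s

R = (0.197×8.4 + 0.2×5.2) / (1 + 0.197×7.7 + 0.2×12) = 2.695/4.917 = 0.5481 J/s.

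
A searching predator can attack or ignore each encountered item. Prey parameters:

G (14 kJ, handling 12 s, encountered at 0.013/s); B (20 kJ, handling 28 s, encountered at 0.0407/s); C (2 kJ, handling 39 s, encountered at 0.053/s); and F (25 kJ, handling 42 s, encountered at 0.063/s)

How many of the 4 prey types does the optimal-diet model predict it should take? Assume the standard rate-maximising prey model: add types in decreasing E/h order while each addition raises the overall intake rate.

3

Rank by E/h (kJ/s): G 1.17, B 0.714, F 0.595, C 0.0513. Include each in turn until the next type's E/h falls below the running intake rate.
Rate on top 1: 0.1574. B: 0.714 > 0.1574 → include.
Rate on top 2: 0.4339. F: 0.595 > 0.4339 → include.
Rate on top 3: 0.5203. C: 0.0513 < 0.5203 → exclude; stop.
Optimal diet: G, B, F — 3 of 4 types.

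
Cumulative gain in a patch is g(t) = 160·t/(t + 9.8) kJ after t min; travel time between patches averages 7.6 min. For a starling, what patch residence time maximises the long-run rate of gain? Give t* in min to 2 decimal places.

8.63 min

By the marginal value theorem, leave when the instantaneous gain rate g'(t) equals the habitat-wide average g(t)/(T + t).
g'(t) = 160·9.8/(t + 9.8)². Setting 160·9.8/(t+9.8)² = 160t/[(t+9.8)(7.6+t)] gives 9.8(7.6+t) = t(t+9.8), so t² = 9.8×7.6 = 74.48.
t* = √74.48 = 8.63 min.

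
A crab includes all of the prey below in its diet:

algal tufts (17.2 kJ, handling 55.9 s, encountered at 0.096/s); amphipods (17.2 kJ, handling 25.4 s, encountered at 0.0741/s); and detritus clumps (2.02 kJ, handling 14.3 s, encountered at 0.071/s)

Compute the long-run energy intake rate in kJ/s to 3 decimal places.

0.331 kJ/s

R = Σλ_iE_i / (1 + Σλ_ih_i)
Numerator: 0.096×17.2 + 0.0741×17.2 + 0.071×2.02 = 3.069
Denominator: 1 + 0.096×55.9 + 0.0741×25.4 + 0.071×14.3 = 9.264
R = 3.069/9.264 = 0.3313 kJ/s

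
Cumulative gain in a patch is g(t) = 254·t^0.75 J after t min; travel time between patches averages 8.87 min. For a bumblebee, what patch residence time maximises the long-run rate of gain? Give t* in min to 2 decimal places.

26.61 min

Optimal t* satisfies g'(t*) = g(t*)/(T + t*).
g'(t) = 0.75·254·t^-0.25. Setting 0.75·254·t^-0.25 = 254·t^0.75/(8.87+t) gives 0.75(8.87+t) = t, so 0.25·t = 0.75×8.87.
t* = 0.75×8.87/0.25 = 26.61 min.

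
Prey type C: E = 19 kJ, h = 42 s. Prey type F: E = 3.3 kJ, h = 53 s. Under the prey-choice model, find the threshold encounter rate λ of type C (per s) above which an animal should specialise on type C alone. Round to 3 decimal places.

At the threshold, the rate on type C alone equals the profitability of type F: λ·19/(1 + λ·42) = 3.3/53 = 0.06226.
Rearranging, λ(19 − 0.06226×42) = 0.06226, so λ = 0.06226/16.38 = 0.0038 per s.

0.004 per s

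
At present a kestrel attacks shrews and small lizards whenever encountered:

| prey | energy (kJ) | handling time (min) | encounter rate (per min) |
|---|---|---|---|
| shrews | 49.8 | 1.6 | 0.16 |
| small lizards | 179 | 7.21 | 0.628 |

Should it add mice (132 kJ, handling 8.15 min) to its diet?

No

On shrews and small lizards alone, R = ΣλE/(1+Σλh) = 120.4/5.784 = 20.81 kJ/min.
Profitability of mice: 132/8.15 = 16.2 kJ/min.
16.2 < 20.81, so adding mice would lower the average — exclude it.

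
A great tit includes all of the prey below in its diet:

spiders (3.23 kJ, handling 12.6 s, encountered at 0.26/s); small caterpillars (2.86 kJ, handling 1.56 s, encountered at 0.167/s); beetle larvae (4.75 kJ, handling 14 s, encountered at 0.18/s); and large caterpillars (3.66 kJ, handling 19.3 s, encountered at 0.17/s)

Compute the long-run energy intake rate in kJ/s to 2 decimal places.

R = (0.26×3.23 + 0.167×2.86 + 0.18×4.75 + 0.17×3.66) / (1 + 0.26×12.6 + 0.167×1.56 + 0.18×14 + 0.17×19.3) = 2.795/10.34 = 0.2703 kJ/s.

0.27 kJ/s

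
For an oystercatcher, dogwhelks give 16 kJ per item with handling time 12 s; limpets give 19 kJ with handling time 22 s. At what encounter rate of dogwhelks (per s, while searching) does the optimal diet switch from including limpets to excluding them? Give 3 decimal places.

At the threshold, the rate on dogwhelks alone equals the profitability of limpets: λ·16/(1 + λ·12) = 19/22 = 0.8636.
Rearranging, λ(16 − 0.8636×12) = 0.8636, so λ = 0.8636/5.636 = 0.1532 per s.

0.153 per s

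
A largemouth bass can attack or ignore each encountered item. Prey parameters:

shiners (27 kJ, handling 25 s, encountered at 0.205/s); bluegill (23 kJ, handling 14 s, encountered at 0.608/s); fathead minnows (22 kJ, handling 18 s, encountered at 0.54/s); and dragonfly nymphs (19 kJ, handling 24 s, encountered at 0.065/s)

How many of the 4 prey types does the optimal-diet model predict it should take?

Profitabilities (E/h, kJ/s): bluegill 1.64, fathead minnows 1.22, shiners 1.08, dragonfly nymphs 0.792. Add prey in this order while the next type's profitability exceeds the intake rate on those already taken.
Rate on top 1: 1.47. fathead minnows: 1.22 < 1.47 → exclude; stop.
Optimal diet: bluegill — 1 of 4 types.

1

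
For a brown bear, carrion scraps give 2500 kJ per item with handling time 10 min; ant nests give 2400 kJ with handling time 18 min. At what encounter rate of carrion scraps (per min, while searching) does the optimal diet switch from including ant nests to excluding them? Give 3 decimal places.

Drop ant nests once their profitability E₂/h₂ falls below the rate achievable on carrion scraps alone: E₂/h₂ = λE₁/(1 + λh₁).
Solve for λ: λE₁h₂ = E₂(1 + λh₁) → λ(E₁h₂ − E₂h₁) = E₂ → λ = E₂/(E₁h₂ − E₂h₁).
λ = 2400/(2500×18 − 2400×10) = 2400/2.1e+04 = 0.1143 per min.

0.114 per min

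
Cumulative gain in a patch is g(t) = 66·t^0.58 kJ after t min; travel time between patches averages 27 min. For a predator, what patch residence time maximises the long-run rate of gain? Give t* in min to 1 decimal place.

37.3 min

Optimal t* satisfies g'(t*) = g(t*)/(T + t*).
g'(t) = 0.58·66·t^-0.42. Setting 0.58·66·t^-0.42 = 66·t^0.58/(27+t) gives 0.58(27+t) = t, so 0.42·t = 0.58×27.
t* = 0.58×27/0.42 = 37.29 min.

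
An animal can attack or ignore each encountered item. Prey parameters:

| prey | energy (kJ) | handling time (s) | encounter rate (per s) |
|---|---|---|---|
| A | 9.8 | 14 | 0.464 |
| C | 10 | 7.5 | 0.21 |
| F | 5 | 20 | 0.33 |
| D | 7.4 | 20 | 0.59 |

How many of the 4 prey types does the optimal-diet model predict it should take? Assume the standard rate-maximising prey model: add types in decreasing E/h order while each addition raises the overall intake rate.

1

E/h in descending order: C 1.33, A 0.7, D 0.37, F 0.25 kJ/s. The optimal diet is the largest prefix of this list for which every included type satisfies E_i/h_i > R on the types above it.
Rate on top 1: 0.8155. A: 0.7 < 0.8155 → exclude; stop.
Optimal diet: C — 1 of 4 types.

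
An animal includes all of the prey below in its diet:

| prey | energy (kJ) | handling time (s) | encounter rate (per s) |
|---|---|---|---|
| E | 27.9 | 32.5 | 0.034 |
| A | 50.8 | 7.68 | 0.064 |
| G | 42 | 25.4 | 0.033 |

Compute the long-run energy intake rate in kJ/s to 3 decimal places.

R = (0.034×27.9 + 0.064×50.8 + 0.033×42) / (1 + 0.034×32.5 + 0.064×7.68 + 0.033×25.4) = 5.586/3.435 = 1.626 kJ/s.

1.626 kJ/s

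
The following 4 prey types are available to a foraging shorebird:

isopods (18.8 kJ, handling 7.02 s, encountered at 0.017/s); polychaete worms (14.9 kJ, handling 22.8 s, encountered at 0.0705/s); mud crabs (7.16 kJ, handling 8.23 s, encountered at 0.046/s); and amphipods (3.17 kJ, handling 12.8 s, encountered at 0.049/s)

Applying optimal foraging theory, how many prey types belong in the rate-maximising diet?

Profitabilities (E/h, kJ/s): isopods 2.68, mud crabs 0.87, polychaete worms 0.654, amphipods 0.248. Add prey in this order while the next type's profitability exceeds the intake rate on those already taken.
Rate on top 1: 0.2855. mud crabs: 0.87 > 0.2855 → include.
Rate on top 2: 0.4332. polychaete worms: 0.654 > 0.4332 → include.
Rate on top 3: 0.5473. amphipods: 0.248 < 0.5473 → exclude; stop.
Optimal diet: isopods, mud crabs, polychaete worms — 3 of 4 types.

3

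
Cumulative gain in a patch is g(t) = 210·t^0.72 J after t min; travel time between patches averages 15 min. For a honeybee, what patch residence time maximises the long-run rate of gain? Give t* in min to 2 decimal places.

Maximise g(t)/(T+t): set derivative to zero → g'(t)(T+t) = g(t).
g'(t) = 0.72·210·t^-0.28. Setting 0.72·210·t^-0.28 = 210·t^0.72/(15+t) gives 0.72(15+t) = t, so 0.28·t = 0.72×15.
t* = 0.72×15/0.28 = 38.57 min.

38.57 min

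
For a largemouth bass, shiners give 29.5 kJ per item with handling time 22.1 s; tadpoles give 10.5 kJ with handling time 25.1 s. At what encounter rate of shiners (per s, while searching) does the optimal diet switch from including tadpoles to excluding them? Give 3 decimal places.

0.021 per s

The zero-one rule: include tadpoles iff E₂/h₂ > λE₁/(1+λh₁). Equality gives the switch point.
λE₁h₂ = E₂ + λE₂h₁ ⇒ λ = E₂/(E₁h₂ − E₂h₁) = 10.5/(740.5 − 232.1) = 0.02065 per s.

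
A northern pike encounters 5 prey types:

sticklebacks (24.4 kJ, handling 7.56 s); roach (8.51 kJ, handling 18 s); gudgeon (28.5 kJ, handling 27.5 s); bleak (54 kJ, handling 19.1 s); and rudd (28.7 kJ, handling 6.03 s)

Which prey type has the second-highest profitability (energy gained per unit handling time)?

In descending order of E/h:
rudd: 28.7/6.03 = 4.76 kJ/s
sticklebacks: 24.4/7.56 = 3.23 kJ/s
bleak: 54/19.1 = 2.83 kJ/s
gudgeon: 28.5/27.5 = 1.04 kJ/s
roach: 8.51/18 = 0.473 kJ/s

sticklebacks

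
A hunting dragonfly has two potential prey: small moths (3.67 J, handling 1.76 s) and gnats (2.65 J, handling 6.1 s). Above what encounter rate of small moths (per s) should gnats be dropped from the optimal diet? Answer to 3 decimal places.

The zero-one rule: include gnats iff E₂/h₂ > λE₁/(1+λh₁). Equality gives the switch point.
λE₁h₂ = E₂ + λE₂h₁ ⇒ λ = E₂/(E₁h₂ − E₂h₁) = 2.65/(22.39 − 4.664) = 0.1495 per s.

0.150 per s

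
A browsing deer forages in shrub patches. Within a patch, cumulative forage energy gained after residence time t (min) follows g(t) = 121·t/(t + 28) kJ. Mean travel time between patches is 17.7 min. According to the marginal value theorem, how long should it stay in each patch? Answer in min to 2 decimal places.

Optimal t* satisfies g'(t*) = g(t*)/(T + t*).
g'(t) = 121·28/(t + 28)². Setting 121·28/(t+28)² = 121t/[(t+28)(17.7+t)] gives 28(17.7+t) = t(t+28), so t² = 28×17.7 = 495.6.
t* = √495.6 = 22.26 min.

22.26 min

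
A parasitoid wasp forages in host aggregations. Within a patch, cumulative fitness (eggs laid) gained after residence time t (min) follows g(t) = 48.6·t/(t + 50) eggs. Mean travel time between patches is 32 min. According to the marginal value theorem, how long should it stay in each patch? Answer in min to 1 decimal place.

Maximise g(t)/(T+t): set derivative to zero → g'(t)(T+t) = g(t).
g'(t) = 48.6·50/(t + 50)². Setting 48.6·50/(t+50)² = 48.6t/[(t+50)(32+t)] gives 50(32+t) = t(t+50), so t² = 50×32 = 1600.
t* = √1600 = 40 min.

40.0 min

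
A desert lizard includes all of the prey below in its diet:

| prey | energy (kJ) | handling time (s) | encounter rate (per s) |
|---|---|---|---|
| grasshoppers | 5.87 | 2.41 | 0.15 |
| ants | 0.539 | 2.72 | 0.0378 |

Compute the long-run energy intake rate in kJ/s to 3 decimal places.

0.615 kJ/s

Energy encountered per unit search time: 0.15×5.87 + 0.0378×0.539 = 0.9009 kJ/s.
Handling time per unit search time: 0.15×2.41 + 0.0378×2.72 = 0.4643.
Rate = 0.9009/(1 + 0.4643) = 0.6152 kJ/s.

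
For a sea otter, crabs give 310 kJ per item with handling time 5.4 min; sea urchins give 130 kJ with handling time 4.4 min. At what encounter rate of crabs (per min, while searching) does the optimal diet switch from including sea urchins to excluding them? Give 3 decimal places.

0.196 per min

Drop sea urchins once their profitability E₂/h₂ falls below the rate achievable on crabs alone: E₂/h₂ = λE₁/(1 + λh₁).
Solve for λ: λE₁h₂ = E₂(1 + λh₁) → λ(E₁h₂ − E₂h₁) = E₂ → λ = E₂/(E₁h₂ − E₂h₁).
λ = 130/(310×4.4 − 130×5.4) = 130/662 = 0.1964 per min.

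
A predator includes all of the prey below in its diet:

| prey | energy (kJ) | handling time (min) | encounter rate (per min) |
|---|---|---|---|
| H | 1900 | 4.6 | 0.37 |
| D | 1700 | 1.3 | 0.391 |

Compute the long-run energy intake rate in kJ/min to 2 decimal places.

Energy encountered per unit search time: 0.37×1900 + 0.391×1700 = 1368 kJ/min.
Handling time per unit search time: 0.37×4.6 + 0.391×1.3 = 2.21.
Rate = 1368/(1 + 2.21) = 426 kJ/min.

426.03 kJ/min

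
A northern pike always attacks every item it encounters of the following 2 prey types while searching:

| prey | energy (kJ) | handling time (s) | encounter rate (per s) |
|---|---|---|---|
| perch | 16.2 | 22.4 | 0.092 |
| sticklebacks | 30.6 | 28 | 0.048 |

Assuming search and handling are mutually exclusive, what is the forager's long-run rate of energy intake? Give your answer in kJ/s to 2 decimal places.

0.67 kJ/s

R = Σλ_iE_i / (1 + Σλ_ih_i)
Numerator: 0.092×16.2 + 0.048×30.6 = 2.959
Denominator: 1 + 0.092×22.4 + 0.048×28 = 4.405
R = 2.959/4.405 = 0.6718 kJ/s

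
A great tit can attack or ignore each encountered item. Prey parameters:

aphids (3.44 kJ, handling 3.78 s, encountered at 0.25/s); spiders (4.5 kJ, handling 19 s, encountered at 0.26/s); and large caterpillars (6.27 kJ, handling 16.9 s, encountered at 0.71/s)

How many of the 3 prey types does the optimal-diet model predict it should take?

1

Rank by E/h (kJ/s): aphids 0.91, large caterpillars 0.371, spiders 0.237. Include each in turn until the next type's E/h falls below the running intake rate.
Rate on top 1: 0.4422. large caterpillars: 0.371 < 0.4422 → exclude; stop.
Optimal diet: aphids — 1 of 3 types.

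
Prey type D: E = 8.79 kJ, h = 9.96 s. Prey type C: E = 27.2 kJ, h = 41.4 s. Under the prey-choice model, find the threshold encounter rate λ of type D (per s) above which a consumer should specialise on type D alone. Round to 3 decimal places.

0.292 per s

At the threshold, the rate on type D alone equals the profitability of type C: λ·8.79/(1 + λ·9.96) = 27.2/41.4 = 0.657.
Rearranging, λ(8.79 − 0.657×9.96) = 0.657, so λ = 0.657/2.246 = 0.2925 per s.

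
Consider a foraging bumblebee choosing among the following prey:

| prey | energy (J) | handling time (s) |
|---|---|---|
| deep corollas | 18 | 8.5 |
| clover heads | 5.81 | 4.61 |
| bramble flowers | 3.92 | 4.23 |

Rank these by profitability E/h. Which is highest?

deep corollas

Profitability E/h (J/s): deep corollas = 18/8.5 = 2.12, clover heads = 5.81/4.61 = 1.26, bramble flowers = 3.92/4.23 = 0.927.
Ranked: deep corollas > clover heads > bramble flowers.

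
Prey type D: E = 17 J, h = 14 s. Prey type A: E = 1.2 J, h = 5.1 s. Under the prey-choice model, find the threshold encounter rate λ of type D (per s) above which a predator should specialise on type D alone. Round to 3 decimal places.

0.017 per s

At the threshold, the rate on type D alone equals the profitability of type A: λ·17/(1 + λ·14) = 1.2/5.1 = 0.2353.
Rearranging, λ(17 − 0.2353×14) = 0.2353, so λ = 0.2353/13.71 = 0.01717 per s.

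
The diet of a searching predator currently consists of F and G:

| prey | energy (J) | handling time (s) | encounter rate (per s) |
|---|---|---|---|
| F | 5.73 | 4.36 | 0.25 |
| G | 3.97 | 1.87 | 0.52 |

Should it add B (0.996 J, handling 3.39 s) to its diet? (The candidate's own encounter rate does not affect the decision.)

On F and G alone, R = ΣλE/(1+Σλh) = 3.497/3.062 = 1.142 J/s.
Profitability of B: 0.996/3.39 = 0.2938 J/s.
Since 0.2938 < R, time spent handling B is better spent searching.

No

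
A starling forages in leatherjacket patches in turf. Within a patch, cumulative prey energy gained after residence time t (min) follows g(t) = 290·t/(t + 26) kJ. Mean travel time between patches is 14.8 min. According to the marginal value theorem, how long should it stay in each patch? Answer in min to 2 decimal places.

19.62 min

Optimal t* satisfies g'(t*) = g(t*)/(T + t*).
g'(t) = 290·26/(t + 26)². Setting 290·26/(t+26)² = 290t/[(t+26)(14.8+t)] gives 26(14.8+t) = t(t+26), so t² = 26×14.8 = 384.8.
t* = √384.8 = 19.62 min.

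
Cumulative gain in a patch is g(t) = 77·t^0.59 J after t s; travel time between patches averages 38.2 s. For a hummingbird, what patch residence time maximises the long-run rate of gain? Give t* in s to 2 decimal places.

Maximise g(t)/(T+t): set derivative to zero → g'(t)(T+t) = g(t).
g'(t) = 0.59·77·t^-0.41. Setting 0.59·77·t^-0.41 = 77·t^0.59/(38.2+t) gives 0.59(38.2+t) = t, so 0.41·t = 0.59×38.2.
t* = 0.59×38.2/0.41 = 54.97 s.

54.97 s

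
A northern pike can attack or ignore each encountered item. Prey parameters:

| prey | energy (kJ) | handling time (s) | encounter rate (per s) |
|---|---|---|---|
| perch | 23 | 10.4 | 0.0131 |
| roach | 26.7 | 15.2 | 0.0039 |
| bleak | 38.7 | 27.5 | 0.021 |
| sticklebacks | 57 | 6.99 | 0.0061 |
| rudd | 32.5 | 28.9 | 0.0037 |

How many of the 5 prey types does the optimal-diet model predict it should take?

5

E/h in descending order: sticklebacks 8.15, perch 2.21, roach 1.76, bleak 1.41, rudd 1.12 kJ/s. The optimal diet is the largest prefix of this list for which every included type satisfies E_i/h_i > R on the types above it.
Rate on top 1: 0.3335. perch: 2.21 > 0.3335 → include.
Rate on top 2: 0.5505. roach: 1.76 > 0.5505 → include.
Rate on top 3: 0.6083. bleak: 1.41 > 0.6083 → include.
Rate on top 4: 0.8624. rudd: 1.12 > 0.8624 → include.
Optimal diet: sticklebacks, perch, roach, bleak, rudd — 5 of 5 types.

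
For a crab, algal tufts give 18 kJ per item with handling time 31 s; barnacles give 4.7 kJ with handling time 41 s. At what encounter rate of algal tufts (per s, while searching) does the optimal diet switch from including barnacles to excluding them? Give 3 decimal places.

0.008 per s

Drop barnacles once their profitability E₂/h₂ falls below the rate achievable on algal tufts alone: E₂/h₂ = λE₁/(1 + λh₁).
Solve for λ: λE₁h₂ = E₂(1 + λh₁) → λ(E₁h₂ − E₂h₁) = E₂ → λ = E₂/(E₁h₂ − E₂h₁).
λ = 4.7/(18×41 − 4.7×31) = 4.7/592.3 = 0.007935 per s.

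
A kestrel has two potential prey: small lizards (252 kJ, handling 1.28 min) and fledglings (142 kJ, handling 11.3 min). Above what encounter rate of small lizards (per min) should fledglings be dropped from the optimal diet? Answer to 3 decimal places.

0.053 per min

The zero-one rule: include fledglings iff E₂/h₂ > λE₁/(1+λh₁). Equality gives the switch point.
λE₁h₂ = E₂ + λE₂h₁ ⇒ λ = E₂/(E₁h₂ − E₂h₁) = 142/(2848 − 181.8) = 0.05327 per min.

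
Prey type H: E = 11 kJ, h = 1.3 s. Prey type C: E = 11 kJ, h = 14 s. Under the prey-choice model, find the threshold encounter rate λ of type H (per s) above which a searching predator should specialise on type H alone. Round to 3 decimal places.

The zero-one rule: include type C iff E₂/h₂ > λE₁/(1+λh₁). Equality gives the switch point.
λE₁h₂ = E₂ + λE₂h₁ ⇒ λ = E₂/(E₁h₂ − E₂h₁) = 11/(154 − 14.3) = 0.07874 per s.

0.079 per s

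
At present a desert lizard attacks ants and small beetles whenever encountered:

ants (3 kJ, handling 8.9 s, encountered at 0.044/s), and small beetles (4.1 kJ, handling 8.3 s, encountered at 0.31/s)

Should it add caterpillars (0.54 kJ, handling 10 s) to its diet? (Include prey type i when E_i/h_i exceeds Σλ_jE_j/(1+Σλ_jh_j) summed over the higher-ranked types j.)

On ants and small beetles alone, R = ΣλE/(1+Σλh) = 1.403/3.965 = 0.3539 kJ/s.
caterpillars: E/h = 0.54/10 = 0.054 kJ/s.
Since 0.054 < R, time spent handling caterpillars is better spent searching.

No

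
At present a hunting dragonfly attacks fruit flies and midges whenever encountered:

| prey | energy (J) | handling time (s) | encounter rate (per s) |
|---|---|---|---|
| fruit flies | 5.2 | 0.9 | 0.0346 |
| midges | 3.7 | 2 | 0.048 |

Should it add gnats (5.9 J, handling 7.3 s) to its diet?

Yes

Current rate: (0.0346×5.2 + 0.048×3.7)/(1 + 0.0346×0.9 + 0.048×2) = 0.3172 J/s.
gnats: E/h = 5.9/7.3 = 0.8082 J/s.
Since 0.8082 > R, including gnats increases the long-run rate.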